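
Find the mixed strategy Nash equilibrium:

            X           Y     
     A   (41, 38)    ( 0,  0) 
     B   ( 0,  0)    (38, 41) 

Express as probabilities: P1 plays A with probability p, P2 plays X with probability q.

p = 0.519, q = 0.481

Work:
Find probabilities that make opponent indifferent:
P2 chooses q to make P1 indifferent between A and B
P1 chooses p to make P2 indifferent between X and Y
Mixed NE: P1 plays (A: 0.519, B: 0.481), P2 plays (X: 0.481, Y: 0.519)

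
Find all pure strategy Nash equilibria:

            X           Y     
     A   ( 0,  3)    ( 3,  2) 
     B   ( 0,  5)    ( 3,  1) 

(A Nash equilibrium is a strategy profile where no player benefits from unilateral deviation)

Nash equilibrium: (A, X), (B, X)

Work:
Best responses:
  P1 vs X: payoffs [0, 0] → best response A/B (payoff 0)
  P1 vs Y: payoffs [3, 3] → best response A/B (payoff 3)
  P2 vs A: payoffs [3, 2] → best response X (payoff 3)
  P2 vs B: payoffs [5, 1] → best response X (payoff 5)
Mutual best responses: (A,X), (B,X) → Nash equilibria.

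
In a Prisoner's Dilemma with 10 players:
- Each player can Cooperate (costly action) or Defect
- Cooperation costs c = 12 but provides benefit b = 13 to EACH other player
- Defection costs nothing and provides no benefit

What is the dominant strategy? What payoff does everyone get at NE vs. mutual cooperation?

Dominant: Defect; NE payoff = 0; Coop payoff = 105

Work:
Defect dominates (saves cost c = 12, benefit to others is external)
NE: All defect → everyone gets 0
If all cooperate: each receives (9)×13 - 12 = 105
Social dilemma: 105 > 0 but NE gives 0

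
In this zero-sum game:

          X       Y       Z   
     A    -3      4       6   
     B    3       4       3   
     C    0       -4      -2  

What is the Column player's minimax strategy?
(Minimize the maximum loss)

Column should play X, value = 3

Work:
Column player minimizes Row's maximum payoff:
Column X: max payoff to Row = 3
Column Y: max payoff to Row = 4
Column Z: max payoff to Row = 6
Minimum is 3, achieved by column X.
Minimax strategy: X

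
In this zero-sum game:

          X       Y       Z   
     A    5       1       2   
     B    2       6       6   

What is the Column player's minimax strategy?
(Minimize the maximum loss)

Column should play X, value = 5

Work:
Column player minimizes Row's maximum payoff:
Column X: max payoff to Row = 5
Column Y: max payoff to Row = 6
Column Z: max payoff to Row = 6
Minimum is 5, achieved by column X.
Minimax strategy: X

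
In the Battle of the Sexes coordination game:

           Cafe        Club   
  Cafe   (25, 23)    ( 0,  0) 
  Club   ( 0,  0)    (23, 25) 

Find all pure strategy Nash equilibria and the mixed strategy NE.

Pure NE: (Cafe, Cafe) and (Club, Club); Mixed NE: p = 0.5208, q = 0.4792

Work:
Check pure NE:
(Cafe, Cafe): (25, 23) - no unilateral deviation beneficial
(Club, Club): (23, 25) - no unilateral deviation beneficial
Mixed NE: P1 plays Cafe with p = 0.5208, P2 plays Cafe with q = 0.4792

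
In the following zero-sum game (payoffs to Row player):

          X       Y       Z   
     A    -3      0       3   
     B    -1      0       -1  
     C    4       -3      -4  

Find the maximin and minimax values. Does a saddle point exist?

Maximin = -1, Minimax = 0, Saddle: False

Work:
Row minimums: [-3, -1, -4] → maximin = -1
Column maximums: [4, 0, 3] → minimax = 0
No saddle point (maximin ≠ minimax). Mixed strategy needed.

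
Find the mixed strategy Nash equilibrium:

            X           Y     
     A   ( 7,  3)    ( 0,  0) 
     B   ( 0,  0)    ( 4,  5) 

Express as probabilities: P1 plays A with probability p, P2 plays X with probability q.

p = 0.625, q = 0.3636

Work:
Find probabilities that make opponent indifferent:
P2 chooses q to make P1 indifferent between A and B
P1 chooses p to make P2 indifferent between X and Y
Mixed NE: P1 plays (A: 0.625, B: 0.375), P2 plays (X: 0.3636, Y: 0.6364)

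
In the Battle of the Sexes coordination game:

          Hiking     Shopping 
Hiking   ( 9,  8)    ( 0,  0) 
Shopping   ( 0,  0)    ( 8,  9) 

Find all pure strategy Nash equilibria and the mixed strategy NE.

Pure NE: (Hiking, Hiking) and (Shopping, Shopping); Mixed NE: p = 0.5294, q = 0.4706

Work:
Check pure NE:
(Hiking, Hiking): (9, 8) - no unilateral deviation beneficial
(Shopping, Shopping): (8, 9) - no unilateral deviation beneficial
Mixed NE: P1 plays Hiking with p = 0.5294, P2 plays Hiking with q = 0.4706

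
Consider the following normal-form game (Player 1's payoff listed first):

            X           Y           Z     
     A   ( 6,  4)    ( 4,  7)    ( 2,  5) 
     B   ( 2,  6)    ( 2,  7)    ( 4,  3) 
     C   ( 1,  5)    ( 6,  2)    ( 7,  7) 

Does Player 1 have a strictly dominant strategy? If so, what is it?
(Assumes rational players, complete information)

No strictly dominant strategy exists for Player 1

Work:
A strategy strictly dominates another if it gives a strictly higher payoff against every opponent action. Compare each pair of P1's strategies column-by-column:
  A vs B: [6 vs 2, 4 vs 2, 2 vs 4] → A does not strictly dominate B (column Z: 2 ≤ 4)
  A vs C: [6 vs 1, 4 vs 6, 2 vs 7] → A does not strictly dominate C (column Y: 4 ≤ 6)
  B vs A: [2 vs 6, 2 vs 4, 4 vs 2] → B does not strictly dominate A (column X: 2 ≤ 6)
  B vs C: [2 vs 1, 2 vs 6, 4 vs 7] → B does not strictly dominate C (column Y: 2 ≤ 6)
  C vs A: [1 vs 6, 6 vs 4, 7 vs 2] → C does not strictly dominate A (column X: 1 ≤ 6)
  C vs B: [1 vs 2, 6 vs 2, 7 vs 4] → C does not strictly dominate B (column X: 1 ≤ 2)
No single strategy strictly dominates all others → no strictly dominant strategy.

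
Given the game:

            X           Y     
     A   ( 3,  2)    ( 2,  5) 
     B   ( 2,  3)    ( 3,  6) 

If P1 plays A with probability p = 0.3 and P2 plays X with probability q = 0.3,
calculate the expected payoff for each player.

E[P1] = 2.58, E[P2] = 4.8

Work:
E[P1] = p·q·π₁(A,X) + p·(1-q)·π₁(A,Y) + (1-p)·q·π₁(B,X) + (1-p)·(1-q)·π₁(B,Y)
= 0.3·0.3·3 + 0.3·0.7·2 + 0.7·0.3·2 + 0.7·0.7·3
= 2.58

E[P2] = 4.8 (similar calculation)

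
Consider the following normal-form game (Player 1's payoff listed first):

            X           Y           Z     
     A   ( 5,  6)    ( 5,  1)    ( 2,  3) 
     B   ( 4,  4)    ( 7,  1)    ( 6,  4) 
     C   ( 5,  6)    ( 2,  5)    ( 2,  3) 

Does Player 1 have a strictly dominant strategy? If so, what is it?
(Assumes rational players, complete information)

No strictly dominant strategy exists for Player 1

Work:
A strategy strictly dominates another if it gives a strictly higher payoff against every opponent action. Compare each pair of P1's strategies column-by-column:
  A vs B: [5 vs 4, 5 vs 7, 2 vs 6] → A does not strictly dominate B (column Y: 5 ≤ 7)
  A vs C: [5 vs 5, 5 vs 2, 2 vs 2] → A does not strictly dominate C (column X: 5 ≤ 5)
  B vs A: [4 vs 5, 7 vs 5, 6 vs 2] → B does not strictly dominate A (column X: 4 ≤ 5)
  B vs C: [4 vs 5, 7 vs 2, 6 vs 2] → B does not strictly dominate C (column X: 4 ≤ 5)
  C vs A: [5 vs 5, 2 vs 5, 2 vs 2] → C does not strictly dominate A (column X: 5 ≤ 5)
  C vs B: [5 vs 4, 2 vs 7, 2 vs 6] → C does not strictly dominate B (column Y: 2 ≤ 7)
No single strategy strictly dominates all others → no strictly dominant strategy.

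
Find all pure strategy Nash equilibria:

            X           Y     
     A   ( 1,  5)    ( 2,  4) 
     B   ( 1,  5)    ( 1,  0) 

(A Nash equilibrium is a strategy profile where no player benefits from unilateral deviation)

Nash equilibrium: (A, X), (B, X)

Work:
Best responses:
  P1 vs X: payoffs [1, 1] → best response A/B (payoff 1)
  P1 vs Y: payoffs [2, 1] → best response A (payoff 2)
  P2 vs A: payoffs [5, 4] → best response X (payoff 5)
  P2 vs B: payoffs [5, 0] → best response X (payoff 5)
Mutual best responses: (A,X), (B,X) → Nash equilibria.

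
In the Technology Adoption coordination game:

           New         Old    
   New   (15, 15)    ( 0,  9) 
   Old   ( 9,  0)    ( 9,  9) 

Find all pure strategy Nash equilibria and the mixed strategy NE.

Pure NE: (New, New) and (Old, Old); Mixed NE: p = 0.6, q = 0.6

Work:
Check pure NE:
(New, New): (15, 15) - no unilateral deviation beneficial
(Old, Old): (9, 9) - no unilateral deviation beneficial
Mixed NE: P1 plays New with p = 0.6, P2 plays New with q = 0.6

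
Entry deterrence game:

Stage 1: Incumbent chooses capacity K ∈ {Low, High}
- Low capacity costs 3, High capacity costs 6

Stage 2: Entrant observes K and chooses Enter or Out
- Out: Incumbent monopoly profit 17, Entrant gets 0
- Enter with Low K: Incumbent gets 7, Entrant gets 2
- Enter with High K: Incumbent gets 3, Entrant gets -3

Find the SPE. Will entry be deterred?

SPE: (High, Enter|Low, Out|High); Entry deterred. Incumbent net profit = 11

Work:
After Low K: Entrant enters (2 > 0)
After High K: Entrant stays out (-3 < 0)
Incumbent: Low → 7−3=4, High → 17−6=11
Incumbent chooses High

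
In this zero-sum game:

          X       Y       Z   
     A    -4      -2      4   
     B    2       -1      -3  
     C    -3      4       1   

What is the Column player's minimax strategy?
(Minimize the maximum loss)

Column should play X, value = 2

Work:
Column player minimizes Row's maximum payoff:
Column X: max payoff to Row = 2
Column Y: max payoff to Row = 4
Column Z: max payoff to Row = 4
Minimum is 2, achieved by column X.
Minimax strategy: X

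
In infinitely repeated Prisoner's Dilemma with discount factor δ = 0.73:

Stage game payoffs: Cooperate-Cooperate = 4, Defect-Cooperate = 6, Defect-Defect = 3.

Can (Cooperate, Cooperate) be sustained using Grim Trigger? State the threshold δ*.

δ* = 0.6667; since δ = 0.73 ≥ 0.6667, cooperation can be sustained

Work:
For Grim Trigger:
Cooperate forever: 4/(1-δ)
Defect then punished: 6 + 3·δ/(1-δ)
Need: 4/(1-δ) ≥ 6 + 3·δ/(1-δ)
Solving: δ ≥ (T-R)/(T-P) = (6-4)/(6-3) = 0.6667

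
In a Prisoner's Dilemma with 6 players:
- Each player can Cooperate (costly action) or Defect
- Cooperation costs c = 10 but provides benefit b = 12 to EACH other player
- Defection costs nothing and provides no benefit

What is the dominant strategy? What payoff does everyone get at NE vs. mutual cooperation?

Dominant: Defect; NE payoff = 0; Coop payoff = 50

Work:
Defect dominates (saves cost c = 10, benefit to others is external)
NE: All defect → everyone gets 0
If all cooperate: each receives (5)×12 - 10 = 50
Social dilemma: 50 > 0 but NE gives 0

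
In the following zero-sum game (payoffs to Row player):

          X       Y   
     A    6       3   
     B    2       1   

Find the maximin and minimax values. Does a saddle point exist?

Maximin = 3, Minimax = 3, Saddle: True

Work:
Row minimums: [3, 1] → maximin = 3
Column maximums: [6, 3] → minimax = 3
Saddle point exists! Game value = 3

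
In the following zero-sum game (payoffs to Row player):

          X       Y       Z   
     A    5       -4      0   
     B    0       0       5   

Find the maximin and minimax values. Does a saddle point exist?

Maximin = 0, Minimax = 0, Saddle: True

Work:
Row minimums: [-4, 0] → maximin = 0
Column maximums: [5, 0, 5] → minimax = 0
Saddle point exists! Game value = 0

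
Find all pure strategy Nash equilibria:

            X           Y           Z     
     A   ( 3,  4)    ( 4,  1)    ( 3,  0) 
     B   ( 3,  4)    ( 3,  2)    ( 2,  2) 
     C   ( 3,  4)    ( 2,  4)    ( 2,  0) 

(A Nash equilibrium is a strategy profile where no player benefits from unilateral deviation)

Nash equilibrium: (A, X), (B, X), (C, X)

Work:
Best responses:
  P1 vs X: payoffs [3, 3, 3] → best response A/B/C (payoff 3)
  P1 vs Y: payoffs [4, 3, 2] → best response A (payoff 4)
  P1 vs Z: payoffs [3, 2, 2] → best response A (payoff 3)
  P2 vs A: payoffs [4, 1, 0] → best response X (payoff 4)
  P2 vs B: payoffs [4, 2, 2] → best response X (payoff 4)
  P2 vs C: payoffs [4, 4, 0] → best response X/Y (payoff 4)
Mutual best responses: (A,X), (B,X), (C,X) → Nash equilibria.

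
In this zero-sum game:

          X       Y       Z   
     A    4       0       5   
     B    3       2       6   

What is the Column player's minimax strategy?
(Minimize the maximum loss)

Column should play Y, value = 2

Work:
Column player minimizes Row's maximum payoff:
Column X: max payoff to Row = 4
Column Y: max payoff to Row = 2
Column Z: max payoff to Row = 6
Minimum is 2, achieved by column Y.
Minimax strategy: Y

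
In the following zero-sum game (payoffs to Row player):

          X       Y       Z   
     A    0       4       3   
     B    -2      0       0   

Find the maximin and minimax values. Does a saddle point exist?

Maximin = 0, Minimax = 0, Saddle: True

Work:
Row minimums: [0, -2] → maximin = 0
Column maximums: [0, 4, 3] → minimax = 0
Saddle point exists! Game value = 0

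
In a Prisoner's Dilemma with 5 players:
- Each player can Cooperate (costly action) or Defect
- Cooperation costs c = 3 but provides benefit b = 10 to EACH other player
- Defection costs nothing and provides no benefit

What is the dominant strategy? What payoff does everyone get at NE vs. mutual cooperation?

Dominant: Defect; NE payoff = 0; Coop payoff = 37

Work:
Defect dominates (saves cost c = 3, benefit to others is external)
NE: All defect → everyone gets 0
If all cooperate: each receives (4)×10 - 3 = 37
Social dilemma: 37 > 0 but NE gives 0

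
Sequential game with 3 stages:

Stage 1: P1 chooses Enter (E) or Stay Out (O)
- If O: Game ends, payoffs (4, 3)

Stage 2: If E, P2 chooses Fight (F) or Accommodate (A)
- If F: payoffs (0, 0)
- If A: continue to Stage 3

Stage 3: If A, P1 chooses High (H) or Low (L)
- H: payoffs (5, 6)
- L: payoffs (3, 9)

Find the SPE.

SPE: (E, A, H); Outcome (5, 6)

Work:
Stage 3: P1 chooses H (5 vs 3)
Stage 2: P2: F->0, A->6 (anticipating H). Choose A
Stage 1: P1: O->4, E->5 (anticipating A, H). Choose E
SPE path: E -> A -> H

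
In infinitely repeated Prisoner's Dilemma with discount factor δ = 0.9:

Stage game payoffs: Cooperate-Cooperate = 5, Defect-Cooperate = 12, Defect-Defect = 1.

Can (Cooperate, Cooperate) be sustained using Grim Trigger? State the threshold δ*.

δ* = 0.6364; since δ = 0.9 ≥ 0.6364, cooperation can be sustained

Work:
For Grim Trigger:
Cooperate forever: 5/(1-δ)
Defect then punished: 12 + 1·δ/(1-δ)
Need: 5/(1-δ) ≥ 12 + 1·δ/(1-δ)
Solving: δ ≥ (T-R)/(T-P) = (12-5)/(12-1) = 0.6364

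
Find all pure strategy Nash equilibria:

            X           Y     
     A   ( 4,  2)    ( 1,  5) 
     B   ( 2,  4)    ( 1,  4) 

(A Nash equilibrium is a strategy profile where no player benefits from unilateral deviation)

Nash equilibrium: (A, Y), (B, Y)

Work:
Best responses:
  P1 vs X: payoffs [4, 2] → best response A (payoff 4)
  P1 vs Y: payoffs [1, 1] → best response A/B (payoff 1)
  P2 vs A: payoffs [2, 5] → best response Y (payoff 5)
  P2 vs B: payoffs [4, 4] → best response X/Y (payoff 4)
Mutual best responses: (A,Y), (B,Y) → Nash equilibria.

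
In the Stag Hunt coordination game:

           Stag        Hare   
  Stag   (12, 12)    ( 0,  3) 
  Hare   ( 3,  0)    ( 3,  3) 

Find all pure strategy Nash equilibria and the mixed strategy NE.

Pure NE: (Stag, Stag) and (Hare, Hare); Mixed NE: p = 0.25, q = 0.25

Work:
Check pure NE:
(Stag, Stag): (12, 12) - no unilateral deviation beneficial
(Hare, Hare): (3, 3) - no unilateral deviation beneficial
Mixed NE: P1 plays Stag with p = 0.25, P2 plays Stag with q = 0.25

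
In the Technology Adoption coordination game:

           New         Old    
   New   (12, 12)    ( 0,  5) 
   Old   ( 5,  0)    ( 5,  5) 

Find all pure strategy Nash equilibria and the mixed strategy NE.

Pure NE: (New, New) and (Old, Old); Mixed NE: p = 0.4167, q = 0.4167

Work:
Check pure NE:
(New, New): (12, 12) - no unilateral deviation beneficial
(Old, Old): (5, 5) - no unilateral deviation beneficial
Mixed NE: P1 plays New with p = 0.4167, P2 plays New with q = 0.4167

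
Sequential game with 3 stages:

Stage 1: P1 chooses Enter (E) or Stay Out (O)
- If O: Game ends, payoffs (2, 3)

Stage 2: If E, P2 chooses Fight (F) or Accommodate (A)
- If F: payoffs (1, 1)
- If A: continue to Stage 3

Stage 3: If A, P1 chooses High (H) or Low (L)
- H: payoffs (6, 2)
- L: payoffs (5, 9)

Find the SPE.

SPE: (E, A, H); Outcome (6, 2)

Work:
Stage 3: P1 chooses H (6 vs 5)
Stage 2: P2: F->1, A->2 (anticipating H). Choose A
Stage 1: P1: O->2, E->6 (anticipating A, H). Choose E
SPE path: E -> A -> H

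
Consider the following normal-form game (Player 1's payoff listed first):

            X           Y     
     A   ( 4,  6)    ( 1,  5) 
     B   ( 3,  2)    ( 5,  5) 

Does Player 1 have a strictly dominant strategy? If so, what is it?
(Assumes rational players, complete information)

No strictly dominant strategy exists for Player 1

Work:
A strategy strictly dominates another if it gives a strictly higher payoff against every opponent action. Compare each pair of P1's strategies column-by-column:
  A vs B: [4 vs 3, 1 vs 5] → A does not strictly dominate B (column Y: 1 ≤ 5)
  B vs A: [3 vs 4, 5 vs 1] → B does not strictly dominate A (column X: 3 ≤ 4)
No single strategy strictly dominates all others → no strictly dominant strategy.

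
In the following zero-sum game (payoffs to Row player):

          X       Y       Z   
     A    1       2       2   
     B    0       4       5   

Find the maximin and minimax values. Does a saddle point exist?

Maximin = 1, Minimax = 1, Saddle: True

Work:
Row minimums: [1, 0] → maximin = 1
Column maximums: [1, 4, 5] → minimax = 1
Saddle point exists! Game value = 1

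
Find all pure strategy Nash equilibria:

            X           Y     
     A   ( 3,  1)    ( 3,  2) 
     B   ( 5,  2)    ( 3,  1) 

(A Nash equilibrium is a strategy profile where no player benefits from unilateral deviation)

Nash equilibrium: (A, Y), (B, X)

Work:
Best responses:
  P1 vs X: payoffs [3, 5] → best response B (payoff 5)
  P1 vs Y: payoffs [3, 3] → best response A/B (payoff 3)
  P2 vs A: payoffs [1, 2] → best response Y (payoff 2)
  P2 vs B: payoffs [2, 1] → best response X (payoff 2)
Mutual best responses: (A,Y), (B,X) → Nash equilibria.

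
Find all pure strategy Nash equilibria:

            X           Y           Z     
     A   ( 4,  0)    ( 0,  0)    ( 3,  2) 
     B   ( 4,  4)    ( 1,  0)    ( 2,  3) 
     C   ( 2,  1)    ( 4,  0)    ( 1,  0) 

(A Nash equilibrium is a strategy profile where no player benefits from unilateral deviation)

Nash equilibrium: (A, Z), (B, X)

Work:
Best responses:
  P1 vs X: payoffs [4, 4, 2] → best response A/B (payoff 4)
  P1 vs Y: payoffs [0, 1, 4] → best response C (payoff 4)
  P1 vs Z: payoffs [3, 2, 1] → best response A (payoff 3)
  P2 vs A: payoffs [0, 0, 2] → best response Z (payoff 2)
  P2 vs B: payoffs [4, 0, 3] → best response X (payoff 4)
  P2 vs C: payoffs [1, 0, 0] → best response X (payoff 1)
Mutual best responses: (A,Z), (B,X) → Nash equilibria.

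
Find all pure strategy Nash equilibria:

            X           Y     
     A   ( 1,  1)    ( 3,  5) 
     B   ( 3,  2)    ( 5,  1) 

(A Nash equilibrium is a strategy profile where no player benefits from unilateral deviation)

Nash equilibrium: (B, X)

Work:
Best responses:
  P1 vs X: payoffs [1, 3] → best response B (payoff 3)
  P1 vs Y: payoffs [3, 5] → best response B (payoff 5)
  P2 vs A: payoffs [1, 5] → best response Y (payoff 5)
  P2 vs B: payoffs [2, 1] → best response X (payoff 2)
Mutual best responses: (B,X) → Nash equilibria.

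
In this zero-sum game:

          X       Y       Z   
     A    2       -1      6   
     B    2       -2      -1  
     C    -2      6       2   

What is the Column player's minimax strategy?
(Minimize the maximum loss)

Column should play X, value = 2

Work:
Column player minimizes Row's maximum payoff:
Column X: max payoff to Row = 2
Column Y: max payoff to Row = 6
Column Z: max payoff to Row = 6
Minimum is 2, achieved by column X.
Minimax strategy: X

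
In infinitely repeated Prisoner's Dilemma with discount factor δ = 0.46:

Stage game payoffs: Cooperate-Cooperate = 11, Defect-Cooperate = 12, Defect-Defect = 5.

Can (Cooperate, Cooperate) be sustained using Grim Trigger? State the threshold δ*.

δ* = 0.1429; since δ = 0.46 ≥ 0.1429, cooperation can be sustained

Work:
For Grim Trigger:
Cooperate forever: 11/(1-δ)
Defect then punished: 12 + 5·δ/(1-δ)
Need: 11/(1-δ) ≥ 12 + 5·δ/(1-δ)
Solving: δ ≥ (T-R)/(T-P) = (12-11)/(12-5) = 0.1429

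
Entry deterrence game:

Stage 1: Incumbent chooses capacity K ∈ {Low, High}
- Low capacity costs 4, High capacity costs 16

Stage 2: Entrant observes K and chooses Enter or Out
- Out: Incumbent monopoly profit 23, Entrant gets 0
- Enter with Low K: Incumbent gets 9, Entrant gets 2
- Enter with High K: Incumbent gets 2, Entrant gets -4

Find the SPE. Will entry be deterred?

SPE: (High, Enter|Low, Out|High); Entry deterred. Incumbent net profit = 7

Work:
After Low K: Entrant enters (2 > 0)
After High K: Entrant stays out (-4 < 0)
Incumbent: Low → 9−4=5, High → 23−16=7
Incumbent chooses High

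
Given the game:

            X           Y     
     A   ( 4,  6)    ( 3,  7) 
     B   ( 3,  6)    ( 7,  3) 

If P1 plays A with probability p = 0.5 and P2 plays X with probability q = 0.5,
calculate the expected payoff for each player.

E[P1] = 4.25, E[P2] = 5.5

Work:
E[P1] = p·q·π₁(A,X) + p·(1-q)·π₁(A,Y) + (1-p)·q·π₁(B,X) + (1-p)·(1-q)·π₁(B,Y)
= 0.5·0.5·4 + 0.5·0.5·3 + 0.5·0.5·3 + 0.5·0.5·7
= 4.25

E[P2] = 5.5 (similar calculation)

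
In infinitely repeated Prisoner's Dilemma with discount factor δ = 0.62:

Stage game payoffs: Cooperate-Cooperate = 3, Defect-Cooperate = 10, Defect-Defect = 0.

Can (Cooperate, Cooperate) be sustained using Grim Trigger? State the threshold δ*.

δ* = 0.7; since δ = 0.62 < 0.7, cooperation cannot be sustained

Work:
For Grim Trigger:
Cooperate forever: 3/(1-δ)
Defect then punished: 10 + 0·δ/(1-δ)
Need: 3/(1-δ) ≥ 10 + 0·δ/(1-δ)
Solving: δ ≥ (T-R)/(T-P) = (10-3)/(10-0) = 0.7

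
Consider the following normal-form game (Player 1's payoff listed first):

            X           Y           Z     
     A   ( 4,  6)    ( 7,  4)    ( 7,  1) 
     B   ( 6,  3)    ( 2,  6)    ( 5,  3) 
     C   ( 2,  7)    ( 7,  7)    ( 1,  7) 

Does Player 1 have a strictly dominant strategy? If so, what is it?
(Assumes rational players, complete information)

No strictly dominant strategy exists for Player 1

Work:
A strategy strictly dominates another if it gives a strictly higher payoff against every opponent action. Compare each pair of P1's strategies column-by-column:
  A vs B: [4 vs 6, 7 vs 2, 7 vs 5] → A does not strictly dominate B (column X: 4 ≤ 6)
  A vs C: [4 vs 2, 7 vs 7, 7 vs 1] → A does not strictly dominate C (column Y: 7 ≤ 7)
  B vs A: [6 vs 4, 2 vs 7, 5 vs 7] → B does not strictly dominate A (column Y: 2 ≤ 7)
  B vs C: [6 vs 2, 2 vs 7, 5 vs 1] → B does not strictly dominate C (column Y: 2 ≤ 7)
  C vs A: [2 vs 4, 7 vs 7, 1 vs 7] → C does not strictly dominate A (column X: 2 ≤ 4)
  C vs B: [2 vs 6, 7 vs 2, 1 vs 5] → C does not strictly dominate B (column X: 2 ≤ 6)
No single strategy strictly dominates all others → no strictly dominant strategy.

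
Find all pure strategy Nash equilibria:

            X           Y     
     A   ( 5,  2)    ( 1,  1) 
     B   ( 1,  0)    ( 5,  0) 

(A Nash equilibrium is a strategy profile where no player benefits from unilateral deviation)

Nash equilibrium: (A, X), (B, Y)

Work:
Best responses:
  P1 vs X: payoffs [5, 1] → best response A (payoff 5)
  P1 vs Y: payoffs [1, 5] → best response B (payoff 5)
  P2 vs A: payoffs [2, 1] → best response X (payoff 2)
  P2 vs B: payoffs [0, 0] → best response X/Y (payoff 0)
Mutual best responses: (A,X), (B,Y) → Nash equilibria.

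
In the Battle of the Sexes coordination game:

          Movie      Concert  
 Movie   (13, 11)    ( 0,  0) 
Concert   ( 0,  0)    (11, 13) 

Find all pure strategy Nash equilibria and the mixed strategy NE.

Pure NE: (Movie, Movie) and (Concert, Concert); Mixed NE: p = 0.5417, q = 0.4583

Work:
Check pure NE:
(Movie, Movie): (13, 11) - no unilateral deviation beneficial
(Concert, Concert): (11, 13) - no unilateral deviation beneficial
Mixed NE: P1 plays Movie with p = 0.5417, P2 plays Movie with q = 0.4583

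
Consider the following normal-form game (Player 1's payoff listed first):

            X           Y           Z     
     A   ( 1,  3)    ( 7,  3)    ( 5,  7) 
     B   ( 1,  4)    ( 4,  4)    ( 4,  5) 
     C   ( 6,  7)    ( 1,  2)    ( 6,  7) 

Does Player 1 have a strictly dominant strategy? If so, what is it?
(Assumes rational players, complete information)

No strictly dominant strategy exists for Player 1

Work:
A strategy strictly dominates another if it gives a strictly higher payoff against every opponent action. Compare each pair of P1's strategies column-by-column:
  A vs B: [1 vs 1, 7 vs 4, 5 vs 4] → A does not strictly dominate B (column X: 1 ≤ 1)
  A vs C: [1 vs 6, 7 vs 1, 5 vs 6] → A does not strictly dominate C (column X: 1 ≤ 6)
  B vs A: [1 vs 1, 4 vs 7, 4 vs 5] → B does not strictly dominate A (column X: 1 ≤ 1)
  B vs C: [1 vs 6, 4 vs 1, 4 vs 6] → B does not strictly dominate C (column X: 1 ≤ 6)
  C vs A: [6 vs 1, 1 vs 7, 6 vs 5] → C does not strictly dominate A (column Y: 1 ≤ 7)
  C vs B: [6 vs 1, 1 vs 4, 6 vs 4] → C does not strictly dominate B (column Y: 1 ≤ 4)
No single strategy strictly dominates all others → no strictly dominant strategy.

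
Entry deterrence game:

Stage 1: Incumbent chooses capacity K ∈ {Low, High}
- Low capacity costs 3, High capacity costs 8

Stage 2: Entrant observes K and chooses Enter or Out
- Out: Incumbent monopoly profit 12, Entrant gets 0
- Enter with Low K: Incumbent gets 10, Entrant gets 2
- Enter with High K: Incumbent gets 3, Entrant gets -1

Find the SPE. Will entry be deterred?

SPE: (Low, Enter|Low, Out|High); Entry not deterred. Incumbent net profit = 7, Entrant gets 2

Work:
After Low K: Entrant enters (2 > 0)
After High K: Entrant stays out (-1 < 0)
Incumbent: Low → 10−3=7, High → 12−8=4
Incumbent chooses Low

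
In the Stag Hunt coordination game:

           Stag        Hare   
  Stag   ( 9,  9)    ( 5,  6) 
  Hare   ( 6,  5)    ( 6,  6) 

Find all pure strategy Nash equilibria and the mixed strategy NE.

Pure NE: (Stag, Stag) and (Hare, Hare); Mixed NE: p = 0.25, q = 0.25

Work:
Check pure NE:
(Stag, Stag): (9, 9) - no unilateral deviation beneficial
(Hare, Hare): (6, 6) - no unilateral deviation beneficial
Mixed NE: P1 plays Stag with p = 0.25, P2 plays Stag with q = 0.25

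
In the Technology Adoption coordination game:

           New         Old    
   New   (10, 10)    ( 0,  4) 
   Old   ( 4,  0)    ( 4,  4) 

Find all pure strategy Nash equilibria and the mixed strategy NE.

Pure NE: (New, New) and (Old, Old); Mixed NE: p = 0.4, q = 0.4

Work:
Check pure NE:
(New, New): (10, 10) - no unilateral deviation beneficial
(Old, Old): (4, 4) - no unilateral deviation beneficial
Mixed NE: P1 plays New with p = 0.4, P2 plays New with q = 0.4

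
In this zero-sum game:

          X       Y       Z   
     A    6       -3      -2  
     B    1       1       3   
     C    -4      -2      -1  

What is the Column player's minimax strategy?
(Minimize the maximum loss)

Column should play Y, value = 1

Work:
Column player minimizes Row's maximum payoff:
Column X: max payoff to Row = 6
Column Y: max payoff to Row = 1
Column Z: max payoff to Row = 3
Minimum is 1, achieved by column Y.
Minimax strategy: Y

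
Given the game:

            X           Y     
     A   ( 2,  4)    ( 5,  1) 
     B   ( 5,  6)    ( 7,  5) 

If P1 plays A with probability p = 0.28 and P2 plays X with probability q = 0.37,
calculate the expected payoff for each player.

E[P1] = 5.5964, E[P2] = 4.4572

Work:
E[P1] = p·q·π₁(A,X) + p·(1-q)·π₁(A,Y) + (1-p)·q·π₁(B,X) + (1-p)·(1-q)·π₁(B,Y)
= 0.28·0.37·2 + 0.28·0.63·5 + 0.72·0.37·5 + 0.72·0.63·7
= 5.5964

E[P2] = 4.4572 (similar calculation)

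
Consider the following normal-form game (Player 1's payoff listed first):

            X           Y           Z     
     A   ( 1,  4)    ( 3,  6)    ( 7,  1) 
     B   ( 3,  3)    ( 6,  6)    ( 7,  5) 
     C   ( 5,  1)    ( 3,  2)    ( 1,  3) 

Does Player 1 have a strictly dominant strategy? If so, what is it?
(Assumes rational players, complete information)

No strictly dominant strategy exists for Player 1

Work:
A strategy strictly dominates another if it gives a strictly higher payoff against every opponent action. Compare each pair of P1's strategies column-by-column:
  A vs B: [1 vs 3, 3 vs 6, 7 vs 7] → A does not strictly dominate B (column X: 1 ≤ 3)
  A vs C: [1 vs 5, 3 vs 3, 7 vs 1] → A does not strictly dominate C (column X: 1 ≤ 5)
  B vs A: [3 vs 1, 6 vs 3, 7 vs 7] → B does not strictly dominate A (column Z: 7 ≤ 7)
  B vs C: [3 vs 5, 6 vs 3, 7 vs 1] → B does not strictly dominate C (column X: 3 ≤ 5)
  C vs A: [5 vs 1, 3 vs 3, 1 vs 7] → C does not strictly dominate A (column Y: 3 ≤ 3)
  C vs B: [5 vs 3, 3 vs 6, 1 vs 7] → C does not strictly dominate B (column Y: 3 ≤ 6)
No single strategy strictly dominates all others → no strictly dominant strategy.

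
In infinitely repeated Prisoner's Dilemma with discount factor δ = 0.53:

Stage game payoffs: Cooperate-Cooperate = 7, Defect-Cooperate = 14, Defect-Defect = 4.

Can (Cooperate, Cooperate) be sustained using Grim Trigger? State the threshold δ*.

δ* = 0.7; since δ = 0.53 < 0.7, cooperation cannot be sustained

Work:
For Grim Trigger:
Cooperate forever: 7/(1-δ)
Defect then punished: 14 + 4·δ/(1-δ)
Need: 7/(1-δ) ≥ 14 + 4·δ/(1-δ)
Solving: δ ≥ (T-R)/(T-P) = (14-7)/(14-4) = 0.7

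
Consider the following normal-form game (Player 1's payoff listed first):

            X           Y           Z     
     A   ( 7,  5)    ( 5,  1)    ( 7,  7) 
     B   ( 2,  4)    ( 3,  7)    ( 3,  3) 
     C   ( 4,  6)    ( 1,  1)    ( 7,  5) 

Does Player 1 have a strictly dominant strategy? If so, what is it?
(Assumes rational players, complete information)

No strictly dominant strategy exists for Player 1

Work:
A strategy strictly dominates another if it gives a strictly higher payoff against every opponent action. Compare each pair of P1's strategies column-by-column:
  A vs B: [7 vs 2, 5 vs 3, 7 vs 3] → A strictly dominates B
  A vs C: [7 vs 4, 5 vs 1, 7 vs 7] → A does not strictly dominate C (column Z: 7 ≤ 7)
  B vs A: [2 vs 7, 3 vs 5, 3 vs 7] → B does not strictly dominate A (column X: 2 ≤ 7)
  B vs C: [2 vs 4, 3 vs 1, 3 vs 7] → B does not strictly dominate C (column X: 2 ≤ 4)
  C vs A: [4 vs 7, 1 vs 5, 7 vs 7] → C does not strictly dominate A (column X: 4 ≤ 7)
  C vs B: [4 vs 2, 1 vs 3, 7 vs 3] → C does not strictly dominate B (column Y: 1 ≤ 3)
No single strategy strictly dominates all others → no strictly dominant strategy.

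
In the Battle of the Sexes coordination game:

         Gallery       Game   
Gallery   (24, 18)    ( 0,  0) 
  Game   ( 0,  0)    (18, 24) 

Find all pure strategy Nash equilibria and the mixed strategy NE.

Pure NE: (Gallery, Gallery) and (Game, Game); Mixed NE: p = 0.5714, q = 0.4286

Work:
Check pure NE:
(Gallery, Gallery): (24, 18) - no unilateral deviation beneficial
(Game, Game): (18, 24) - no unilateral deviation beneficial
Mixed NE: P1 plays Gallery with p = 0.5714, P2 plays Gallery with q = 0.4286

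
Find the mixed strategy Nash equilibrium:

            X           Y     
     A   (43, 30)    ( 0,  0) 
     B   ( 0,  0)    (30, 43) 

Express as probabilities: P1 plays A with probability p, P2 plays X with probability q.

p = 0.589, q = 0.411

Work:
Find probabilities that make opponent indifferent:
P2 chooses q to make P1 indifferent between A and B
P1 chooses p to make P2 indifferent between X and Y
Mixed NE: P1 plays (A: 0.589, B: 0.411), P2 plays (X: 0.411, Y: 0.589)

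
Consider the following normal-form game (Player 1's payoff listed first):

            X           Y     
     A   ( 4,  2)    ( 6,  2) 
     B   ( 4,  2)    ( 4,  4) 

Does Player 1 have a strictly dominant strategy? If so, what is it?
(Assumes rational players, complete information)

No strictly dominant strategy exists for Player 1

Work:
A strategy strictly dominates another if it gives a strictly higher payoff against every opponent action. Compare each pair of P1's strategies column-by-column:
  A vs B: [4 vs 4, 6 vs 4] → A does not strictly dominate B (column X: 4 ≤ 4)
  B vs A: [4 vs 4, 4 vs 6] → B does not strictly dominate A (column X: 4 ≤ 4)
No single strategy strictly dominates all others → no strictly dominant strategy.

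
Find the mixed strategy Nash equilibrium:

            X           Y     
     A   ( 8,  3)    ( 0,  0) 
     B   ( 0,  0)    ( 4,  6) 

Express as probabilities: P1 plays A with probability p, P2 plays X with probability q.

p = 0.6667, q = 0.3333

Work:
Find probabilities that make opponent indifferent:
P2 chooses q to make P1 indifferent between A and B
P1 chooses p to make P2 indifferent between X and Y
Mixed NE: P1 plays (A: 0.6667, B: 0.3333), P2 plays (X: 0.3333, Y: 0.6667)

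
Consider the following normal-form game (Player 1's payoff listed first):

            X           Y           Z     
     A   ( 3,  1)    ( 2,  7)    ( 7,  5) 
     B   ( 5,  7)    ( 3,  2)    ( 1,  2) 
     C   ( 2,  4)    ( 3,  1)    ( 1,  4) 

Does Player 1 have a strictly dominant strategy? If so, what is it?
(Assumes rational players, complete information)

No strictly dominant strategy exists for Player 1

Work:
A strategy strictly dominates another if it gives a strictly higher payoff against every opponent action. Compare each pair of P1's strategies column-by-column:
  A vs B: [3 vs 5, 2 vs 3, 7 vs 1] → A does not strictly dominate B (column X: 3 ≤ 5)
  A vs C: [3 vs 2, 2 vs 3, 7 vs 1] → A does not strictly dominate C (column Y: 2 ≤ 3)
  B vs A: [5 vs 3, 3 vs 2, 1 vs 7] → B does not strictly dominate A (column Z: 1 ≤ 7)
  B vs C: [5 vs 2, 3 vs 3, 1 vs 1] → B does not strictly dominate C (column Y: 3 ≤ 3)
  C vs A: [2 vs 3, 3 vs 2, 1 vs 7] → C does not strictly dominate A (column X: 2 ≤ 3)
  C vs B: [2 vs 5, 3 vs 3, 1 vs 1] → C does not strictly dominate B (column X: 2 ≤ 5)
No single strategy strictly dominates all others → no strictly dominant strategy.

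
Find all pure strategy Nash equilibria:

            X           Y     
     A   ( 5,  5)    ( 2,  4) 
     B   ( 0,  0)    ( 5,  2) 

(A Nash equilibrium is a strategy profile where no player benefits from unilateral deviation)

Nash equilibrium: (A, X), (B, Y)

Work:
Best responses:
  P1 vs X: payoffs [5, 0] → best response A (payoff 5)
  P1 vs Y: payoffs [2, 5] → best response B (payoff 5)
  P2 vs A: payoffs [5, 4] → best response X (payoff 5)
  P2 vs B: payoffs [0, 2] → best response Y (payoff 2)
Mutual best responses: (A,X), (B,Y) → Nash equilibria.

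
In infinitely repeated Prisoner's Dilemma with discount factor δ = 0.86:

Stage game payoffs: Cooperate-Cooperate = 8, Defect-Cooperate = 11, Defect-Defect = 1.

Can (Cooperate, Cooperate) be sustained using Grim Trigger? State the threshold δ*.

δ* = 0.3; since δ = 0.86 ≥ 0.3, cooperation can be sustained

Work:
For Grim Trigger:
Cooperate forever: 8/(1-δ)
Defect then punished: 11 + 1·δ/(1-δ)
Need: 8/(1-δ) ≥ 11 + 1·δ/(1-δ)
Solving: δ ≥ (T-R)/(T-P) = (11-8)/(11-1) = 0.3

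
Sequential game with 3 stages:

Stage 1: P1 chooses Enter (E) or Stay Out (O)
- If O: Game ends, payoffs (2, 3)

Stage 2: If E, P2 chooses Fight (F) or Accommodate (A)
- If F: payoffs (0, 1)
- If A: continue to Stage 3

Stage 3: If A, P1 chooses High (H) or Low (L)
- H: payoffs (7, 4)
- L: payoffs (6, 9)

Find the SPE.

SPE: (E, A, H); Outcome (7, 4)

Work:
Stage 3: P1 chooses H (7 vs 6)
Stage 2: P2: F->1, A->4 (anticipating H). Choose A
Stage 1: P1: O->2, E->7 (anticipating A, H). Choose E
SPE path: E -> A -> H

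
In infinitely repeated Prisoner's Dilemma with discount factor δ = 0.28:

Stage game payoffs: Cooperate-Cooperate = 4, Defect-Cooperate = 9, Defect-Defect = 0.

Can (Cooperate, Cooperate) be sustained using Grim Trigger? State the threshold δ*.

δ* = 0.5556; since δ = 0.28 < 0.5556, cooperation cannot be sustained

Work:
For Grim Trigger:
Cooperate forever: 4/(1-δ)
Defect then punished: 9 + 0·δ/(1-δ)
Need: 4/(1-δ) ≥ 9 + 0·δ/(1-δ)
Solving: δ ≥ (T-R)/(T-P) = (9-4)/(9-0) = 0.5556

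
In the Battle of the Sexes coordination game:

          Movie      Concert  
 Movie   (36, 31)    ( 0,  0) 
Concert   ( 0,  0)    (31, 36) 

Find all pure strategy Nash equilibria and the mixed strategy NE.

Pure NE: (Movie, Movie) and (Concert, Concert); Mixed NE: p = 0.5373, q = 0.4627

Work:
Check pure NE:
(Movie, Movie): (36, 31) - no unilateral deviation beneficial
(Concert, Concert): (31, 36) - no unilateral deviation beneficial
Mixed NE: P1 plays Movie with p = 0.5373, P2 plays Movie with q = 0.4627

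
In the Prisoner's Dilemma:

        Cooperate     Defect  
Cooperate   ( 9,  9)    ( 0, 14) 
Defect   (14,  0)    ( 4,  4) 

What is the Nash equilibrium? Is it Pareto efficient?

(Defect, Defect) is NE; not Pareto efficient

Work:
Defect dominates Cooperate for both players:
If P2 cooperates: Defect (14) > Cooperate (9)
If P2 defects: Defect (4) > Cooperate (0)
NE: (Defect, Defect) with payoff (4, 4)
But (Cooperate, Cooperate) = (9, 9) Pareto dominates (4, 4)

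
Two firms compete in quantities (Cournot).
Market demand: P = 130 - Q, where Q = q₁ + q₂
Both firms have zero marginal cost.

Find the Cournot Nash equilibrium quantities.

q₁* = q₂* = 43.33; P* = 43.33

Work:
Profit: π_i = P·q_i = (a - q_i - q_j)·q_i
FOC: ∂π_i/∂q_i = a - 2q_i - q_j = 0
Reaction function: q_i = (130 - q_j)/2
Symmetry: q* = 130/3 = 43.33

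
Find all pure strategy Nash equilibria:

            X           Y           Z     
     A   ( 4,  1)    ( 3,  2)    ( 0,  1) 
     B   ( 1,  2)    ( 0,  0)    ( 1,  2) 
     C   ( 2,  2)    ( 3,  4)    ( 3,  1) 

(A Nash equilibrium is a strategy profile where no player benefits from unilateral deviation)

Nash equilibrium: (A, Y), (C, Y)

Work:
Best responses:
  P1 vs X: payoffs [4, 1, 2] → best response A (payoff 4)
  P1 vs Y: payoffs [3, 0, 3] → best response A/C (payoff 3)
  P1 vs Z: payoffs [0, 1, 3] → best response C (payoff 3)
  P2 vs A: payoffs [1, 2, 1] → best response Y (payoff 2)
  P2 vs B: payoffs [2, 0, 2] → best response X/Z (payoff 2)
  P2 vs C: payoffs [2, 4, 1] → best response Y (payoff 4)
Mutual best responses: (A,Y), (C,Y) → Nash equilibria.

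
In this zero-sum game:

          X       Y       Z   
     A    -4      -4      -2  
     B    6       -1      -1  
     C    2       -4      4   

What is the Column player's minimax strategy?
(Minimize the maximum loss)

Column should play Y, value = -1

Work:
Column player minimizes Row's maximum payoff:
Column X: max payoff to Row = 6
Column Y: max payoff to Row = -1
Column Z: max payoff to Row = 4
Minimum is -1, achieved by column Y.
Minimax strategy: Y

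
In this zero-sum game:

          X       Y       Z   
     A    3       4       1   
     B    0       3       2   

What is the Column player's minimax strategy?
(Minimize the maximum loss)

Column should play Z, value = 2

Work:
Column player minimizes Row's maximum payoff:
Column X: max payoff to Row = 3
Column Y: max payoff to Row = 4
Column Z: max payoff to Row = 2
Minimum is 2, achieved by column Z.
Minimax strategy: Z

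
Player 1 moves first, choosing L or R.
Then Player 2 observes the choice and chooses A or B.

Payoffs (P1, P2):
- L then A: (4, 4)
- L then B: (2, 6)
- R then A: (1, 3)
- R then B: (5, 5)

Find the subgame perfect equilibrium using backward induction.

P1 plays R, P2 plays B after L and B after R; Payoff (5, 5)

Work:
Backward induction:
After L: P2 chooses B → P1 gets 2
After R: P2 chooses B → P1 gets 5
P1 chooses R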